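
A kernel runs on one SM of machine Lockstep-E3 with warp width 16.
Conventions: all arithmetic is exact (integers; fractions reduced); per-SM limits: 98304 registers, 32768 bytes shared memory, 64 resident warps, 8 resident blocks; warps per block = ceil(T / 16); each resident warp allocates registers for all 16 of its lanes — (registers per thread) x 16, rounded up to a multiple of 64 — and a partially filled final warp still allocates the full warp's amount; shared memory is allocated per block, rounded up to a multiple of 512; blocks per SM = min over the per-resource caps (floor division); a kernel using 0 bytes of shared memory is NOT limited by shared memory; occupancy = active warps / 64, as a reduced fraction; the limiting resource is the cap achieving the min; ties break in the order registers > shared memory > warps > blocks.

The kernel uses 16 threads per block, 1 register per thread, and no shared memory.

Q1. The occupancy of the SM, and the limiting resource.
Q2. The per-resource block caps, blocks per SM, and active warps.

Answer: occupancy 1/8, limited by blocks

registers: 1536 blocks
shared memory: no limit (kernel uses none)
warps: 64 blocks
blocks: 8 blocks

Answer: 8 blocks, 8 active warps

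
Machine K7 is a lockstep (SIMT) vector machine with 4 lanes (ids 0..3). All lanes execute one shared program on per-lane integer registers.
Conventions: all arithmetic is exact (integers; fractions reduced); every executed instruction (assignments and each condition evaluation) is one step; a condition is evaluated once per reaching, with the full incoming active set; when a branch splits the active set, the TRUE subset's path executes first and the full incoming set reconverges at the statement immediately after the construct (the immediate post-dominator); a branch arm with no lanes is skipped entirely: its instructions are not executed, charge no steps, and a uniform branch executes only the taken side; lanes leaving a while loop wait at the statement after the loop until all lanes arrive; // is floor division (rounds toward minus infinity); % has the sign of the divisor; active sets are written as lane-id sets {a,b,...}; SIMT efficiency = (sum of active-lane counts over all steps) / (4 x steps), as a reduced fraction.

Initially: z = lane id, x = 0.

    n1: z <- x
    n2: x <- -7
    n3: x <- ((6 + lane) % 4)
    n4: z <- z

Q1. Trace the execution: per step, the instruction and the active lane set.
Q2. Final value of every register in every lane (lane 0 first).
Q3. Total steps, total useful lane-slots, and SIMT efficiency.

step 0: z <- x                       {0,1,2,3}
step 1: x <- -7                      {0,1,2,3}
step 2: x <- ((6 + lane) % 4)        {0,1,2,3}
step 3: z <- z                       {0,1,2,3}

Answer: 4 steps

z: 0,0,0,0
x: 2,3,0,1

steps = 4; useful = 16; efficiency = 16/16 = 1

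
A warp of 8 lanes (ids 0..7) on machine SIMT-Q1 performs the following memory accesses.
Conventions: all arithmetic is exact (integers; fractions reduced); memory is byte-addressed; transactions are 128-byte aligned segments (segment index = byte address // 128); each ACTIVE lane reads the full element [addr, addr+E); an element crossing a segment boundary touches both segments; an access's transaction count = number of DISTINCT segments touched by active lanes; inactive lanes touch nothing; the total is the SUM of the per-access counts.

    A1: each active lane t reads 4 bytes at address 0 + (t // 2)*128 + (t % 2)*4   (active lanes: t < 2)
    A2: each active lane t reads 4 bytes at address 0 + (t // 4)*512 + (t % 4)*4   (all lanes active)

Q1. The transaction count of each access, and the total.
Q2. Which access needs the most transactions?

A1: 1 transaction
A2: 2 transactions

Answer: 1,2; total 3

Answer: A2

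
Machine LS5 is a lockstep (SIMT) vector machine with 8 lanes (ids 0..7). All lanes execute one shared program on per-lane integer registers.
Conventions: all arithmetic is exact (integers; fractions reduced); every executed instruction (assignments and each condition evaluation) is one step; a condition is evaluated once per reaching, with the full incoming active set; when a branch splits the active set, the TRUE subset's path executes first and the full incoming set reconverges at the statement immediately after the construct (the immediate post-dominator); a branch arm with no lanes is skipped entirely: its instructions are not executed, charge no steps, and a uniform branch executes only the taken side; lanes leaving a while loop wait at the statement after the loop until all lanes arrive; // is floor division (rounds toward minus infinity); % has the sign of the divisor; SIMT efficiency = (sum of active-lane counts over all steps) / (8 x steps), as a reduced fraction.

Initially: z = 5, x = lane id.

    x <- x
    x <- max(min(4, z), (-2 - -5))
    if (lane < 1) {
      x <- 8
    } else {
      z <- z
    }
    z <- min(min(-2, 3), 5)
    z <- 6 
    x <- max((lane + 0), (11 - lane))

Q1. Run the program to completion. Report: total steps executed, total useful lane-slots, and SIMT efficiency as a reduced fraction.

Answer: 8 steps, 56 useful, 7/8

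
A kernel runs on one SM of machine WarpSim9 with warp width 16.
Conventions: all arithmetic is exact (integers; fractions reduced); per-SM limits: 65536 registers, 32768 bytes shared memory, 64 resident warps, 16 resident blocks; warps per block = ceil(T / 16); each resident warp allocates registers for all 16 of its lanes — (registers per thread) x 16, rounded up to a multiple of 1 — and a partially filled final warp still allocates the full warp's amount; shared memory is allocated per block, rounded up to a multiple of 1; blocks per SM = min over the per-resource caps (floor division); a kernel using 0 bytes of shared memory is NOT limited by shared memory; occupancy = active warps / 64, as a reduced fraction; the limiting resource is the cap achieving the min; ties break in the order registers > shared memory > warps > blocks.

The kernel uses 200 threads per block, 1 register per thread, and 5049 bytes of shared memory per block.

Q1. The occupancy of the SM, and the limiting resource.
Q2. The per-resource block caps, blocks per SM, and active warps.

Answer: occupancy 13/16, limited by warps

registers: 315 blocks
shared memory: 6 blocks
warps: 4 blocks
blocks: 16 blocks

Answer: 4 blocks, 52 active warps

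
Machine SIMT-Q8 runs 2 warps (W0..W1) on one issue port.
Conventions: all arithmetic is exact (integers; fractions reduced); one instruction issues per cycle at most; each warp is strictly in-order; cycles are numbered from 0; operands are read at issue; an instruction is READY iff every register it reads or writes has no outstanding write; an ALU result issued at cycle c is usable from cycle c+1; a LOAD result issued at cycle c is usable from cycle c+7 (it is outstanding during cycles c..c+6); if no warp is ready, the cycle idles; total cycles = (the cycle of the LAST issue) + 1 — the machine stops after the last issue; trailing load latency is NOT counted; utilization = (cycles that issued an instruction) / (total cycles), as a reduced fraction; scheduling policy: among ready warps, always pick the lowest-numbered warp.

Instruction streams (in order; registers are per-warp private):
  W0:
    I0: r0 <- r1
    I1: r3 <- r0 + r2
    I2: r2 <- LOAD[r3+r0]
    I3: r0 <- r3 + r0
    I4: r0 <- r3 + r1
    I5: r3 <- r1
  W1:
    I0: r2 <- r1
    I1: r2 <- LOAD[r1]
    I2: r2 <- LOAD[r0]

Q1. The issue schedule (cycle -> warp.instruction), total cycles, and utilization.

cycle 0: W0.I0
cycle 1: W0.I1
cycle 2: W0.I2
cycle 3: W0.I3
cycle 4: W0.I4
cycle 5: W0.I5
cycle 6: W1.I0
cycle 7: W1.I1
cycle 8: idle
cycle 9: idle
cycle 10: idle
cycle 11: idle
cycle 12: idle
cycle 13: idle
cycle 14: W1.I2

Answer: 15 cycles, utilization 3/5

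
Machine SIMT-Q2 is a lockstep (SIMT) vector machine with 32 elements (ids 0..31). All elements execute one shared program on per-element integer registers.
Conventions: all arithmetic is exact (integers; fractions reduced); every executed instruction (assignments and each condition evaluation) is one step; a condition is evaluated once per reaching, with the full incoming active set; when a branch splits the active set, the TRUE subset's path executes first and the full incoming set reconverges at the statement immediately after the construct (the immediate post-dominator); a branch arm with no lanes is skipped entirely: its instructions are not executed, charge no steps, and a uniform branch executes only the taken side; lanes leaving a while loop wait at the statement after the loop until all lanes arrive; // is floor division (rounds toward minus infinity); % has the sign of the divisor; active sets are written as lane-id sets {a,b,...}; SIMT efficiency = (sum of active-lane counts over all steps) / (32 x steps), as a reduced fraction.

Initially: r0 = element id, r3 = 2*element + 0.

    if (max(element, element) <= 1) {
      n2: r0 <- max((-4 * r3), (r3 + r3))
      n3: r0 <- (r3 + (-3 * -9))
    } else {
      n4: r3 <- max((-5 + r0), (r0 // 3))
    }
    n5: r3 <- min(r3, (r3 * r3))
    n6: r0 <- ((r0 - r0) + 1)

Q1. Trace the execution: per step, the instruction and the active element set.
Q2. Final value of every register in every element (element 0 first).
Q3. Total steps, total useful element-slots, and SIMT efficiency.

step 0: eval (max(element, element) <= 1) {0,1,2,3,4,5,6,7,8,9,10,11,12,13,14,15,16,17,18,19,20,21,22,23,24,25,26,27,28,29,30,31}
step 1: r0 <- max((-4 * r3), (r3 + r3)) {0,1}
step 2: r0 <- (r3 + (-3 * -9))       {0,1}
step 3: r3 <- max((-5 + r0), (r0 // 3)) {2,3,4,5,6,7,8,9,10,11,12,13,14,15,16,17,18,19,20,21,22,23,24,25,26,27,28,29,30,31}
step 4: r3 <- min(r3, (r3 * r3))     {0,1,2,3,4,5,6,7,8,9,10,11,12,13,14,15,16,17,18,19,20,21,22,23,24,25,26,27,28,29,30,31}
step 5: r0 <- ((r0 - r0) + 1)        {0,1,2,3,4,5,6,7,8,9,10,11,12,13,14,15,16,17,18,19,20,21,22,23,24,25,26,27,28,29,30,31}

Answer: 6 steps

r0: 1,1,1,1,1,1,1,1,1,1,1,1,1,1,1,1,1,1,1,1,1,1,1,1,1,1,1,1,1,1,1,1
r3: 0,2,0,1,1,1,2,2,3,4,5,6,7,8,9,10,11,12,13,14,15,16,17,18,19,20,21,22,23,24,25,26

steps = 6; useful = 130; efficiency = 130/192 = 65/96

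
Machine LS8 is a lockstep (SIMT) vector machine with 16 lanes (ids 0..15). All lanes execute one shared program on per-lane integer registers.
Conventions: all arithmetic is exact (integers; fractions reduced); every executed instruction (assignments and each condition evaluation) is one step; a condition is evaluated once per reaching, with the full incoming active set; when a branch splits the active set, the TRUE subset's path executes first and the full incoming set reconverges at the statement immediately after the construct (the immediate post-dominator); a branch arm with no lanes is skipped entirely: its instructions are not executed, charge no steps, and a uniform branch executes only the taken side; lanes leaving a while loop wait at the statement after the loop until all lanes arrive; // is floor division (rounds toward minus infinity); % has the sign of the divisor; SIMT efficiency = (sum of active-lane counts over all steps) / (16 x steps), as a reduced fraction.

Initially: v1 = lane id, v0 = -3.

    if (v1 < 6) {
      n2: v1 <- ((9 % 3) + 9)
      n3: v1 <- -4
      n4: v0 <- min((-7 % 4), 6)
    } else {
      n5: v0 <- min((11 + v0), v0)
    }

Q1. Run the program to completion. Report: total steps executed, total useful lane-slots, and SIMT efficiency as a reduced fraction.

Answer: 5 steps, 44 useful, 11/20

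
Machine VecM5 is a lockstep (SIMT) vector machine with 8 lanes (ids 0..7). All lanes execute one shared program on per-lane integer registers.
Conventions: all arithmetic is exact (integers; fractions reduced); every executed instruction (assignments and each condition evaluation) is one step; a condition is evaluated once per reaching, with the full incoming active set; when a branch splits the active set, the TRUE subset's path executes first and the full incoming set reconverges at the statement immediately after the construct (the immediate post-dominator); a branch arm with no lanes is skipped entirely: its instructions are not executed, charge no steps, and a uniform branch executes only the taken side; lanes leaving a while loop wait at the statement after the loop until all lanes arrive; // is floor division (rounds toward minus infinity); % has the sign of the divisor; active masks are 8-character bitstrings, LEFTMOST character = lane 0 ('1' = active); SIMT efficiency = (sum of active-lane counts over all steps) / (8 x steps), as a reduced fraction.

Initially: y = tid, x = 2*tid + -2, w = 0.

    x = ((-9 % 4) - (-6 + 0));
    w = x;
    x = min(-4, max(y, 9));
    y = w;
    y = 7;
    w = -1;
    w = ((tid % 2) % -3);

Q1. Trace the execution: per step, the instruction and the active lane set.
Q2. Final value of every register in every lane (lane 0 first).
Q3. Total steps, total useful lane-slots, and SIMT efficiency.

step 0: x <- ((-9 % 4) - (-6 + 0))   11111111
step 1: w <- x                       11111111
step 2: x <- min(-4, max(y, 9))      11111111
step 3: y <- w                       11111111
step 4: y <- 7                       11111111
step 5: w <- -1                      11111111
step 6: w <- ((tid % 2) % -3)        11111111

Answer: 7 steps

y: 7,7,7,7,7,7,7,7
x: -4,-4,-4,-4,-4,-4,-4,-4
w: 0,-2,0,-2,0,-2,0,-2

steps = 7; useful = 56; efficiency = 56/56 = 1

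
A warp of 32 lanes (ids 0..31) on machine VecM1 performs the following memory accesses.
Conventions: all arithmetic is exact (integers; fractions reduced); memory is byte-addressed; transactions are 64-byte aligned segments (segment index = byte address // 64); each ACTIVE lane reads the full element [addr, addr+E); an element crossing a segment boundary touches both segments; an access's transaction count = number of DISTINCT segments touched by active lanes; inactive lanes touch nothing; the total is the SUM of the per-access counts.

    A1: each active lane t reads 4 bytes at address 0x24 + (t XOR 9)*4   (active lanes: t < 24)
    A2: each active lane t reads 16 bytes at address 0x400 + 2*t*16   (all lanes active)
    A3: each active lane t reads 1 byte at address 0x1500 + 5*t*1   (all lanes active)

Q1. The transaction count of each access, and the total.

A1: 3 transactions
A2: 16 transactions
A3: 3 transactions

Answer: 3,16,3; total 22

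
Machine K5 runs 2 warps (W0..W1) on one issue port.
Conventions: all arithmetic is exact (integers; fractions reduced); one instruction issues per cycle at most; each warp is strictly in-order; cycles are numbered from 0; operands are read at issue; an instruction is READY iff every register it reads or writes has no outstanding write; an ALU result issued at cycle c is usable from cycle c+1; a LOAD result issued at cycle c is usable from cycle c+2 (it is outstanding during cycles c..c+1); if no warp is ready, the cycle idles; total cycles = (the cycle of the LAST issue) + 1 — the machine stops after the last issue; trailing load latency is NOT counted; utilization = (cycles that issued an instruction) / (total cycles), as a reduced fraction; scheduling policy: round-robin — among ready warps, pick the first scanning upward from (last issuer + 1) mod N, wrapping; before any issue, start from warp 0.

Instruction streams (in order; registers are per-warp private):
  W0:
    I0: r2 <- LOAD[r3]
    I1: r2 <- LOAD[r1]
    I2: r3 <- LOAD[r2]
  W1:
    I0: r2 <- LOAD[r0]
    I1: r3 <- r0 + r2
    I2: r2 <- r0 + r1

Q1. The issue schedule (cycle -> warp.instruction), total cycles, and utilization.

cycle 0: W0.I0
cycle 1: W1.I0
cycle 2: W0.I1
cycle 3: W1.I1
cycle 4: W0.I2
cycle 5: W1.I2

Answer: 6 cycles, utilization 1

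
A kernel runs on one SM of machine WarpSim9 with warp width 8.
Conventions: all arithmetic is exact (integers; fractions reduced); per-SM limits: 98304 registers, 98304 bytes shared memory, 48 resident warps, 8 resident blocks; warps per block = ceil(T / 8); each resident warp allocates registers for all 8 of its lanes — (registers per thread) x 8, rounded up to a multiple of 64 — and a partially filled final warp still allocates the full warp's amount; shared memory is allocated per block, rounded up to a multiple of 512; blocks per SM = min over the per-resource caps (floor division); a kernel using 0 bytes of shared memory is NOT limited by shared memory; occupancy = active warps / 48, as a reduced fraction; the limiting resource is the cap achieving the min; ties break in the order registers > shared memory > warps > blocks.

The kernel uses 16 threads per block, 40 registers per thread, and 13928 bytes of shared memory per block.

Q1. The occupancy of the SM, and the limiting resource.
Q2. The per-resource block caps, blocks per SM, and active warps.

Answer: occupancy 1/4, limited by shared memory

registers: 153 blocks
shared memory: 6 blocks
warps: 24 blocks
blocks: 8 blocks

Answer: 6 blocks, 12 active warps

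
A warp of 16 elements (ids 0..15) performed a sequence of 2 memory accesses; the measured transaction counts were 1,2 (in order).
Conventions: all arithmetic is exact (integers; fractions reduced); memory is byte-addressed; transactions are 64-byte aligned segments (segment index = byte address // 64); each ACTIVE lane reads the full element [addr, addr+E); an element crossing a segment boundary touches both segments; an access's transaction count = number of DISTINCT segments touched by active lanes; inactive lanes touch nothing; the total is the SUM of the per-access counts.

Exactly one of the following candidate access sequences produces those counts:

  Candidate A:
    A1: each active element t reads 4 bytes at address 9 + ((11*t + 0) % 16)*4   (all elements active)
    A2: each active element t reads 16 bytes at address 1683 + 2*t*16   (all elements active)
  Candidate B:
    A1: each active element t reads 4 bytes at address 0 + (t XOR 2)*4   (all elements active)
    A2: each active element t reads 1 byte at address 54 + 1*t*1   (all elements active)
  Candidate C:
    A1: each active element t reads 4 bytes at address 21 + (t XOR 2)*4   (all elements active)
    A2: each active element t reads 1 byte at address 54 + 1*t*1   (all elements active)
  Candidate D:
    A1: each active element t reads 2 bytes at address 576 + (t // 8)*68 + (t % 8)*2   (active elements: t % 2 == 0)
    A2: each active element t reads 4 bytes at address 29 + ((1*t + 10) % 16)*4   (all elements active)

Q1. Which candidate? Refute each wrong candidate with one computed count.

A: A1 gives 2 transactions, not 1
C: A1 gives 2 transactions, not 1
D: A1 gives 2 transactions, not 1
B: all counts match (1,2)

Answer: B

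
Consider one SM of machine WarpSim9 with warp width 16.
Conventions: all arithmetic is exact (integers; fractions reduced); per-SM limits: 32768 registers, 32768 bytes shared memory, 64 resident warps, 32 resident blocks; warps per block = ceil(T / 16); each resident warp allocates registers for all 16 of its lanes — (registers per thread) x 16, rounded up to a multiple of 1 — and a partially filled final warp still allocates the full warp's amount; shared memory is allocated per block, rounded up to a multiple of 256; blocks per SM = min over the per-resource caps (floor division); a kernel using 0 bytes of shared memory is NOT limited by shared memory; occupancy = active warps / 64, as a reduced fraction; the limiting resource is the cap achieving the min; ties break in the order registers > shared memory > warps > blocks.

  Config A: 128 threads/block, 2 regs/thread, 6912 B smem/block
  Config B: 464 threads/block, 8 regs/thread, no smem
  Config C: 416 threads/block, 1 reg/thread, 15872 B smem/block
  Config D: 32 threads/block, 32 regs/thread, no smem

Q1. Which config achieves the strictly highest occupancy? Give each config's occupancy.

occupancies: A 1/2, B 29/32, C 13/16, D 1

Answer: D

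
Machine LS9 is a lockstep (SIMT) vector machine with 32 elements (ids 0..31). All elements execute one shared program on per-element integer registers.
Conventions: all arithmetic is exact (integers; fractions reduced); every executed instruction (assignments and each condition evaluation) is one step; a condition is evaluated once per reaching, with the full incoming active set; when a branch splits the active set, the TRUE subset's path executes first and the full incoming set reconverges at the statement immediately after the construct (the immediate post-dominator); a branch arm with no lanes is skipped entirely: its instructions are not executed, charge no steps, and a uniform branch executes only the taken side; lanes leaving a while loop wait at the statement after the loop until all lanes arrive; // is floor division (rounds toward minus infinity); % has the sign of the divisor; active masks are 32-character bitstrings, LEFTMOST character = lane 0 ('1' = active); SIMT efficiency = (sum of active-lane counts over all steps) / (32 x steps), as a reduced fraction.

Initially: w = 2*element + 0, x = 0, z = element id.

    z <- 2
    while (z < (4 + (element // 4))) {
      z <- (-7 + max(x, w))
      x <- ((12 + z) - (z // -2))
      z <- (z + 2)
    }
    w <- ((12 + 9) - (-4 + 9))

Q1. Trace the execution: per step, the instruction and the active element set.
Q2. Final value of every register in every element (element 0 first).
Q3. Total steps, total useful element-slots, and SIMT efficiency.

step 0: z <- 2                       11111111111111111111111111111111
step 1: eval (z < (4 + (element // 4))) 11111111111111111111111111111111
step 2: z <- (-7 + max(x, w))        11111111111111111111111111111111
step 3: x <- ((12 + z) - (z // -2))  11111111111111111111111111111111
step 4: z <- (z + 2)                 11111111111111111111111111111111
step 5: eval (z < (4 + (element // 4))) 11111111111111111111111111111111
step 6: z <- (-7 + max(x, w))        11111000000000000000000000000000
step 7: x <- ((12 + z) - (z // -2))  11111000000000000000000000000000
step 8: z <- (z + 2)                 11111000000000000000000000000000
step 9: eval (z < (4 + (element // 4))) 11111000000000000000000000000000
step 10: z <- (-7 + max(x, w))        11100000000000000000000000000000
step 11: x <- ((12 + z) - (z // -2))  11100000000000000000000000000000
step 12: z <- (z + 2)                 11100000000000000000000000000000
step 13: eval (z < (4 + (element // 4))) 11100000000000000000000000000000
step 14: z <- (-7 + max(x, w))        10000000000000000000000000000000
step 15: x <- ((12 + z) - (z // -2))  10000000000000000000000000000000
step 16: z <- (z + 2)                 10000000000000000000000000000000
step 17: eval (z < (4 + (element // 4))) 10000000000000000000000000000000
step 18: w <- ((12 + 9) - (-4 + 9))   11111111111111111111111111111111

Answer: 19 steps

w: 16,16,16,16,16,16,16,16,16,16,16,16,16,16,16,16,16,16,16,16,16,16,16,16,16,16,16,16,16,16,16,16
x: 15,15,23,18,23,17,20,23,26,29,32,35,38,41,44,47,50,53,56,59,62,65,68,71,74,77,80,83,86,89,92,95
z: 4,4,9,6,9,5,7,9,11,13,15,17,19,21,23,25,27,29,31,33,35,37,39,41,43,45,47,49,51,53,55,57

steps = 19; useful = 260; efficiency = 260/608 = 65/152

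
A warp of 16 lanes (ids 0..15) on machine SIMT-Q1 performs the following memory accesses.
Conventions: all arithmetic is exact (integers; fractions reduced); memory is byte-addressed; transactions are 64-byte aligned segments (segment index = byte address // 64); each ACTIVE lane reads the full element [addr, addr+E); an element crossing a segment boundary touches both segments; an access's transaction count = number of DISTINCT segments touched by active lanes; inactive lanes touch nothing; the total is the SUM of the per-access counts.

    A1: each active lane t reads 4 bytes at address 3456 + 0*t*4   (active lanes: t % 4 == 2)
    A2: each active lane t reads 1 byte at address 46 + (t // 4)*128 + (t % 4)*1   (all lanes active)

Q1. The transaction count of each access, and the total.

A1: 1 transaction
A2: 4 transactions

Answer: 1,4; total 5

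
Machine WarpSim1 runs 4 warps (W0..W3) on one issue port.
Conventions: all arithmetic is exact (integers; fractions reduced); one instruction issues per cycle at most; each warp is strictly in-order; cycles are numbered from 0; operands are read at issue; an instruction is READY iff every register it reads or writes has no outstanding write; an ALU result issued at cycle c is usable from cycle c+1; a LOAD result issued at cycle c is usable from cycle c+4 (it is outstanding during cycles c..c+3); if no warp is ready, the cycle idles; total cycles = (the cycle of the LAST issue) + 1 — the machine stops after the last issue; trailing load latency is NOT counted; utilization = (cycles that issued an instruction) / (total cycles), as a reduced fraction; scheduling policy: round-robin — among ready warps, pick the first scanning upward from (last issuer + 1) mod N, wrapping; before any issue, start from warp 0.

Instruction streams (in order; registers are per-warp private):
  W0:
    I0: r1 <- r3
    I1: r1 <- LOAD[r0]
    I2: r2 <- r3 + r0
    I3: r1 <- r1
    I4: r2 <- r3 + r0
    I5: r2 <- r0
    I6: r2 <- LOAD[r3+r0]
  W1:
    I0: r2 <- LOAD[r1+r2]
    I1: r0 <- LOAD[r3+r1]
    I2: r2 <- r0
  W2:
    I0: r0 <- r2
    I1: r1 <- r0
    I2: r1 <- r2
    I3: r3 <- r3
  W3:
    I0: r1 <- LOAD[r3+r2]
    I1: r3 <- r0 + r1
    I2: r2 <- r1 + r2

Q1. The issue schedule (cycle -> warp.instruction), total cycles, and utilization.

cycle 0: W0.I0
cycle 1: W1.I0
cycle 2: W2.I0
cycle 3: W3.I0
cycle 4: W0.I1
cycle 5: W1.I1
cycle 6: W2.I1
cycle 7: W3.I1
cycle 8: W0.I2
cycle 9: W1.I2
cycle 10: W2.I2
cycle 11: W3.I2
cycle 12: W0.I3
cycle 13: W2.I3
cycle 14: W0.I4
cycle 15: W0.I5
cycle 16: W0.I6

Answer: 17 cycles, utilization 1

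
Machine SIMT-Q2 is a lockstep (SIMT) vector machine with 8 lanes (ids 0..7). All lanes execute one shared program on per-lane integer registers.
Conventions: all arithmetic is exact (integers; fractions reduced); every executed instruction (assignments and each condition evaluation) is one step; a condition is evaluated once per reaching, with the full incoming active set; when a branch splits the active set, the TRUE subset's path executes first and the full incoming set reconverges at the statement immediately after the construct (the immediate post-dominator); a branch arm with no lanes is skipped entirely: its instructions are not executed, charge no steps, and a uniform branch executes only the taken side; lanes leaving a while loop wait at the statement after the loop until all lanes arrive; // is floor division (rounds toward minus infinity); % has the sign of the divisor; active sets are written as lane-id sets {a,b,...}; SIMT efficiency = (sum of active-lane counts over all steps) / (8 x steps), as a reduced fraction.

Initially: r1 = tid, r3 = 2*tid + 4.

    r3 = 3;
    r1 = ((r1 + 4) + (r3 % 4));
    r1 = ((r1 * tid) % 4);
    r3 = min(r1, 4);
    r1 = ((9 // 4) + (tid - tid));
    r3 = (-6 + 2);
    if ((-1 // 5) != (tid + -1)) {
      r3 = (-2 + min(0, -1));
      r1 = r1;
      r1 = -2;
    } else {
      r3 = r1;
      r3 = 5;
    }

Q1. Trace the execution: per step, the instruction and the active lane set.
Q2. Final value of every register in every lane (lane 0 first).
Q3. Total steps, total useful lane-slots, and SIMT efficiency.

step 0: r3 <- 3                      {0,1,2,3,4,5,6,7}
step 1: r1 <- ((r1 + 4) + (r3 % 4))  {0,1,2,3,4,5,6,7}
step 2: r1 <- ((r1 * tid) % 4)       {0,1,2,3,4,5,6,7}
step 3: r3 <- min(r1, 4)             {0,1,2,3,4,5,6,7}
step 4: r1 <- ((9 // 4) + (tid - tid)) {0,1,2,3,4,5,6,7}
step 5: r3 <- (-6 + 2)               {0,1,2,3,4,5,6,7}
step 6: eval ((-1 // 5) != (tid + -1)) {0,1,2,3,4,5,6,7}
step 7: r3 <- (-2 + min(0, -1))      {1,2,3,4,5,6,7}
step 8: r1 <- r1                     {1,2,3,4,5,6,7}
step 9: r1 <- -2                     {1,2,3,4,5,6,7}
step 10: r3 <- r1                     {0}
step 11: r3 <- 5                      {0}

Answer: 12 steps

r1: 2,-2,-2,-2,-2,-2,-2,-2
r3: 5,-3,-3,-3,-3,-3,-3,-3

steps = 12; useful = 79; efficiency = 79/96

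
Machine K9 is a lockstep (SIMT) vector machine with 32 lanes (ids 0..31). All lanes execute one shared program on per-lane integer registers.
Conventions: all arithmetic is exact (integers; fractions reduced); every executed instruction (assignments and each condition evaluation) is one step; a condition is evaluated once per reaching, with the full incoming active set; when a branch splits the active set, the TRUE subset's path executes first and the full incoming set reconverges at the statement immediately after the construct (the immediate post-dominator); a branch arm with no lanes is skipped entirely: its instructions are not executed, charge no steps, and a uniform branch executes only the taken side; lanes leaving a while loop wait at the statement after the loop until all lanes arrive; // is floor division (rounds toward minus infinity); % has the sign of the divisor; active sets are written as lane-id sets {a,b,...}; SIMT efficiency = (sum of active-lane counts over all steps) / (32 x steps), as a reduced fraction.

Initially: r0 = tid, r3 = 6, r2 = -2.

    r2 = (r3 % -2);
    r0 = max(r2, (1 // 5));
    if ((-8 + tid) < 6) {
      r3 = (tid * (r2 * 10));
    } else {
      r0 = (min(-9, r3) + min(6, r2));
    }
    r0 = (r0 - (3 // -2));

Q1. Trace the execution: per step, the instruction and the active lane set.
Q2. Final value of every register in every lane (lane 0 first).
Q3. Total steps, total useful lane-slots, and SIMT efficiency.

step 0: r2 <- (r3 % -2)              {0,1,2,3,4,5,6,7,8,9,10,11,12,13,14,15,16,17,18,19,20,21,22,23,24,25,26,27,28,29,30,31}
step 1: r0 <- max(r2, (1 // 5))      {0,1,2,3,4,5,6,7,8,9,10,11,12,13,14,15,16,17,18,19,20,21,22,23,24,25,26,27,28,29,30,31}
step 2: eval ((-8 + tid) < 6)        {0,1,2,3,4,5,6,7,8,9,10,11,12,13,14,15,16,17,18,19,20,21,22,23,24,25,26,27,28,29,30,31}
step 3: r3 <- (tid * (r2 * 10))      {0,1,2,3,4,5,6,7,8,9,10,11,12,13}
step 4: r0 <- (min(-9, r3) + min(6, r2)) {14,15,16,17,18,19,20,21,22,23,24,25,26,27,28,29,30,31}
step 5: r0 <- (r0 - (3 // -2))       {0,1,2,3,4,5,6,7,8,9,10,11,12,13,14,15,16,17,18,19,20,21,22,23,24,25,26,27,28,29,30,31}

Answer: 6 steps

r0: 2,2,2,2,2,2,2,2,2,2,2,2,2,2,-7,-7,-7,-7,-7,-7,-7,-7,-7,-7,-7,-7,-7,-7,-7,-7,-7,-7
r3: 0,0,0,0,0,0,0,0,0,0,0,0,0,0,6,6,6,6,6,6,6,6,6,6,6,6,6,6,6,6,6,6
r2: 0,0,0,0,0,0,0,0,0,0,0,0,0,0,0,0,0,0,0,0,0,0,0,0,0,0,0,0,0,0,0,0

steps = 6; useful = 160; efficiency = 160/192 = 5/6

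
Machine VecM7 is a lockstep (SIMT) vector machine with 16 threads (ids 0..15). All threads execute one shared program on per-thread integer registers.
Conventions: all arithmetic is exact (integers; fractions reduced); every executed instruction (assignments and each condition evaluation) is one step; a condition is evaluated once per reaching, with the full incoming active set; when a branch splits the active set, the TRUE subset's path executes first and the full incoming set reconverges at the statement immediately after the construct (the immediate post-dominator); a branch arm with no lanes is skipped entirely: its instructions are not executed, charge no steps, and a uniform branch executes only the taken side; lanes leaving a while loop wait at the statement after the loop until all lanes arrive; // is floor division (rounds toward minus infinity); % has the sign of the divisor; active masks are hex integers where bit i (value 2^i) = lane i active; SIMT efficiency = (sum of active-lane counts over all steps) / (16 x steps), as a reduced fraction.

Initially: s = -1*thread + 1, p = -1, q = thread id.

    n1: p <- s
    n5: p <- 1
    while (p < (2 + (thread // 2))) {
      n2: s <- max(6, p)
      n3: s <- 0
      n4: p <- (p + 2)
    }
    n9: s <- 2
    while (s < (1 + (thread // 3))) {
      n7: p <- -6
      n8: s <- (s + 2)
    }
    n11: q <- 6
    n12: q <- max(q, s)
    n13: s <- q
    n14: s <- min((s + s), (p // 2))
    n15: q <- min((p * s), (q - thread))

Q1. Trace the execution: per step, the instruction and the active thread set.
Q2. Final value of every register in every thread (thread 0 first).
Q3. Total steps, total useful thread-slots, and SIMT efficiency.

step 0: p <- s                       0xffff
step 1: p <- 1                       0xffff
step 2: eval (p < (2 + (thread // 2))) 0xffff
step 3: s <- max(6, p)               0xffff
step 4: s <- 0                       0xffff
step 5: p <- (p + 2)                 0xffff
step 6: eval (p < (2 + (thread // 2))) 0xffff
step 7: s <- max(6, p)               0xfff0
step 8: s <- 0                       0xfff0
step 9: p <- (p + 2)                 0xfff0
step 10: eval (p < (2 + (thread // 2))) 0xfff0
step 11: s <- max(6, p)               0xff00
step 12: s <- 0                       0xff00
step 13: p <- (p + 2)                 0xff00
step 14: eval (p < (2 + (thread // 2))) 0xff00
step 15: s <- max(6, p)               0xf000
step 16: s <- 0                       0xf000
step 17: p <- (p + 2)                 0xf000
step 18: eval (p < (2 + (thread // 2))) 0xf000
step 19: s <- 2                       0xffff
step 20: eval (s < (1 + (thread // 3))) 0xffff
step 21: p <- -6                      0xffc0
step 22: s <- (s + 2)                 0xffc0
step 23: eval (s < (1 + (thread // 3))) 0xffc0
step 24: p <- -6                      0xf000
step 25: s <- (s + 2)                 0xf000
step 26: eval (s < (1 + (thread // 3))) 0xf000
step 27: q <- 6                       0xffff
step 28: q <- max(q, s)               0xffff
step 29: s <- q                       0xffff
step 30: s <- min((s + s), (p // 2))  0xffff
step 31: q <- min((p * s), (q - thread)) 0xffff

Answer: 32 steps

s: 1,1,1,1,2,2,-3,-3,-3,-3,-3,-3,-3,-3,-3,-3
p: 3,3,3,3,5,5,-6,-6,-6,-6,-6,-6,-6,-6,-6,-6
q: 3,3,3,3,2,1,0,-1,-2,-3,-4,-5,-6,-7,-8,-9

steps = 32; useful = 362; efficiency = 362/512 = 181/256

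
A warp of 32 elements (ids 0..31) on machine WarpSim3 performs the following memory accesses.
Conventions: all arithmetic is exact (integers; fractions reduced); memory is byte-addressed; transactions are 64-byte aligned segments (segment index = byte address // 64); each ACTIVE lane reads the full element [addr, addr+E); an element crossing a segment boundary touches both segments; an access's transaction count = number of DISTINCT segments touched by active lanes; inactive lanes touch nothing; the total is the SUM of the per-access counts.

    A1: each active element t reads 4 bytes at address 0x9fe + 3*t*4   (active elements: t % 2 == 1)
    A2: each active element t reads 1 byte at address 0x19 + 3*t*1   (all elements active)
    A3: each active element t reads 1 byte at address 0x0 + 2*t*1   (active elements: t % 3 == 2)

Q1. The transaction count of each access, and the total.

A1: 6 transactions
A2: 2 transactions
A3: 1 transaction

Answer: 6,2,1; total 9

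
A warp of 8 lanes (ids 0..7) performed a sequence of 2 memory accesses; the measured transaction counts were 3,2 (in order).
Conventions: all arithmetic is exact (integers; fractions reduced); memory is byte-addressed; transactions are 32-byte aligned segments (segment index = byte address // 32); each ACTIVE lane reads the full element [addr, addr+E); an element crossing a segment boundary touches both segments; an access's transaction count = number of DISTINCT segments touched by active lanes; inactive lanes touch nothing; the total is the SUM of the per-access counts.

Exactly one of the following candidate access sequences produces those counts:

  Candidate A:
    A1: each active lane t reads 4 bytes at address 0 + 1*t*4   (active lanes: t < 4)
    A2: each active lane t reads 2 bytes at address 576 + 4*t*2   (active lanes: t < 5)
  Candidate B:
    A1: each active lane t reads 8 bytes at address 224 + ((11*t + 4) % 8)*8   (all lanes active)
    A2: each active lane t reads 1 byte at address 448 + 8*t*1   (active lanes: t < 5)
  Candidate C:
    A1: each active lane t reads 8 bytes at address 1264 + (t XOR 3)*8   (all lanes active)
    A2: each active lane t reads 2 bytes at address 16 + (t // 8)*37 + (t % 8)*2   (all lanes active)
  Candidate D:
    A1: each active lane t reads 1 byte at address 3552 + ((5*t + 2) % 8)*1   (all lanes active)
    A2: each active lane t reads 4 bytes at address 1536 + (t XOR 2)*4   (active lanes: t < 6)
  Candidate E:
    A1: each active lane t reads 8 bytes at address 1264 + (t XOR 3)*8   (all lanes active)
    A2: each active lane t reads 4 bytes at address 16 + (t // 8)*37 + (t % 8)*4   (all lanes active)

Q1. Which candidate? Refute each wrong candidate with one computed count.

A: A1 gives 1 transaction, not 3
B: A1 gives 2 transactions, not 3
C: A2 gives 1 transaction, not 2
D: A1 gives 1 transaction, not 3
E: all counts match (3,2)

Answer: E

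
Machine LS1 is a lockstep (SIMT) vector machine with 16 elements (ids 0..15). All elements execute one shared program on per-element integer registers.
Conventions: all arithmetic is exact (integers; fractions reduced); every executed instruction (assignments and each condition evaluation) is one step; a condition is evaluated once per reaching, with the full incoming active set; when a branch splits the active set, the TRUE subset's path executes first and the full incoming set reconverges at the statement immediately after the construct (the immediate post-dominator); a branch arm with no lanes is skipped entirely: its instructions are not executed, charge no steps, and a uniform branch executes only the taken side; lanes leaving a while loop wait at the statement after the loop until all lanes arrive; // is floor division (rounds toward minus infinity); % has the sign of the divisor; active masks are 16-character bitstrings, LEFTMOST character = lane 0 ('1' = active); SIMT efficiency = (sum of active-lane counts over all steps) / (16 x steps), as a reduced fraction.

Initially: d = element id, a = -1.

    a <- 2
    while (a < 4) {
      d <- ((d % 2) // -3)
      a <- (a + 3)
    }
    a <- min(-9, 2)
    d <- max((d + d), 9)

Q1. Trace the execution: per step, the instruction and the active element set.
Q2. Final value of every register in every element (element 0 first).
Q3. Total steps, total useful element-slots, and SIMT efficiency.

step 0: a <- 2                       1111111111111111
step 1: eval (a < 4)                 1111111111111111
step 2: d <- ((d % 2) // -3)         1111111111111111
step 3: a <- (a + 3)                 1111111111111111
step 4: eval (a < 4)                 1111111111111111
step 5: a <- min(-9, 2)              1111111111111111
step 6: d <- max((d + d), 9)         1111111111111111

Answer: 7 steps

d: 9,9,9,9,9,9,9,9,9,9,9,9,9,9,9,9
a: -9,-9,-9,-9,-9,-9,-9,-9,-9,-9,-9,-9,-9,-9,-9,-9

steps = 7; useful = 112; efficiency = 112/112 = 1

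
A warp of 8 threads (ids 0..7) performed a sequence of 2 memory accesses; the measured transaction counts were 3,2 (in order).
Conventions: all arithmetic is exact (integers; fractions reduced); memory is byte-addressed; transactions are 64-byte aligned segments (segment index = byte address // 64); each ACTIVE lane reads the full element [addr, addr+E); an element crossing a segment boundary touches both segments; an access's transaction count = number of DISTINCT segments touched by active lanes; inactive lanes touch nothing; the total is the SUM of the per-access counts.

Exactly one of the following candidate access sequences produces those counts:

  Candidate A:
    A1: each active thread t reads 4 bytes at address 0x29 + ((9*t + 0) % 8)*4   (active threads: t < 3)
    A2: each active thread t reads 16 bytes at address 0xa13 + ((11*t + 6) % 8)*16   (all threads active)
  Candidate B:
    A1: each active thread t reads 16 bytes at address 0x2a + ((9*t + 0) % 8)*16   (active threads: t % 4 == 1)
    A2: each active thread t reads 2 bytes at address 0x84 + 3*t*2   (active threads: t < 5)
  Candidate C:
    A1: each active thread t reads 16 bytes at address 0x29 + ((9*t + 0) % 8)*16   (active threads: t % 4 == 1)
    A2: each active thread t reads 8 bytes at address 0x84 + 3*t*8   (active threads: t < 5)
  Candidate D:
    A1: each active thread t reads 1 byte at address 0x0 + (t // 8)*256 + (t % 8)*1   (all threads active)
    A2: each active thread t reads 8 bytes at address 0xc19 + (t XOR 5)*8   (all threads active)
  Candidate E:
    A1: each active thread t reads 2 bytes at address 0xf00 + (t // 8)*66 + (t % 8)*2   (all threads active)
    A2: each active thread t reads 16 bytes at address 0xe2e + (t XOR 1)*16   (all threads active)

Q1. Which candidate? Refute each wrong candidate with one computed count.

A: A1 gives 1 transaction, not 3
B: A2 gives 1 transaction, not 2
D: A1 gives 1 transaction, not 3
E: A1 gives 1 transaction, not 3
C: all counts match (3,2)

Answer: C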